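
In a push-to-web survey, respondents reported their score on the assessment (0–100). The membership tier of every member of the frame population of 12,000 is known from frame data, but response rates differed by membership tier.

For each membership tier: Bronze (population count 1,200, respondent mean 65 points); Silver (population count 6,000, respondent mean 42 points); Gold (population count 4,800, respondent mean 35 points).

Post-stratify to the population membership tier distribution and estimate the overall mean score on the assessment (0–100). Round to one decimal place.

41.5

Reweight to the known membership tier distribution:
  Bronze: (1,200/12,000) × 65 = 6.5
  Silver: (6,000/12,000) × 42 = 21
  Gold: (4,800/12,000) × 35 = 14
Post-stratified estimate = 41.5 → 41.5.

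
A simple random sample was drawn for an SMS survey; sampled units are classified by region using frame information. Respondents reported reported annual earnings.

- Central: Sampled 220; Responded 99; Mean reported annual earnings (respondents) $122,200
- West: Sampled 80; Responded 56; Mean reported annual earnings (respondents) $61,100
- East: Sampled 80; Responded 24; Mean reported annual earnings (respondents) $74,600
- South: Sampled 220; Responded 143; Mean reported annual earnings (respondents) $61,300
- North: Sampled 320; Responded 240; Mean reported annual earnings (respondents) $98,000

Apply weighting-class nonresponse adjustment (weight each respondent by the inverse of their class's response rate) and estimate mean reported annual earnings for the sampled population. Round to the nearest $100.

$89,800

Response rates by class: Central 99/220 = 45%, West 56/80 = 70%, East 24/80 = 30%, South 143/220 = 65%, North 240/320 = 75%.
Weighting each respondent by the inverse class response rate inflates each class back to its sampled size, so the class weight is n_sampled:
  Central: 220 × 122,200 = 26,884,000
  West: 80 × 61,100 = 4,888,000
  East: 80 × 74,600 = 5,968,000
  South: 220 × 61,300 = 13,486,000
  North: 320 × 98,000 = 31,360,000
Adjusted estimate = 82,586,000 / 920 = 89767.4 → $89,800.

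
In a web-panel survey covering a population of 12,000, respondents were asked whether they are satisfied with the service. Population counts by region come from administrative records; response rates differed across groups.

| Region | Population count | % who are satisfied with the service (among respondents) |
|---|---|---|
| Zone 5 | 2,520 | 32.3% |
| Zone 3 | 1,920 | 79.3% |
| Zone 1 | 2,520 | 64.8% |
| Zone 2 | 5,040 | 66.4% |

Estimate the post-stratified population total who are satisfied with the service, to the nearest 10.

7,320

Apply each group's respondent rate to its population count:
  Zone 5: 2,520 × 32.3% = 813.96
  Zone 3: 1,920 × 79.3% = 1522.56
  Zone 1: 2,520 × 64.8% = 1632.96
  Zone 2: 5,040 × 66.4% = 3346.56
Estimated total = 7316.04 → 7,320.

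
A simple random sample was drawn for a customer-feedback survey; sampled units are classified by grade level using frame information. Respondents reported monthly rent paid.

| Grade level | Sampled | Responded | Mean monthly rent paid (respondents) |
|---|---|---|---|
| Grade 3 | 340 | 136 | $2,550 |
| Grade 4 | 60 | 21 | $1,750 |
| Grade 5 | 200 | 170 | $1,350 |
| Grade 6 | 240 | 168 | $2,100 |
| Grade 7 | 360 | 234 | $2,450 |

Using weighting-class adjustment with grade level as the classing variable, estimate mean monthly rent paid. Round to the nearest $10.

Response rates by class: Grade 3 136/340 = 40%, Grade 4 21/60 = 35%, Grade 5 170/200 = 85%, Grade 6 168/240 = 70%, Grade 7 234/360 = 65%.
Inverse-response-rate weighting restores each class to its sampled count, so class totals weight by n_sampled:
  Grade 3: 340 × 2550 = 867,000
  Grade 4: 60 × 1750 = 105,000
  Grade 5: 200 × 1350 = 270,000
  Grade 6: 240 × 2100 = 504,000
  Grade 7: 360 × 2450 = 882,000
Adjusted estimate = 2,628,000 / 1,200 = 2190 → $2,190.

$2,190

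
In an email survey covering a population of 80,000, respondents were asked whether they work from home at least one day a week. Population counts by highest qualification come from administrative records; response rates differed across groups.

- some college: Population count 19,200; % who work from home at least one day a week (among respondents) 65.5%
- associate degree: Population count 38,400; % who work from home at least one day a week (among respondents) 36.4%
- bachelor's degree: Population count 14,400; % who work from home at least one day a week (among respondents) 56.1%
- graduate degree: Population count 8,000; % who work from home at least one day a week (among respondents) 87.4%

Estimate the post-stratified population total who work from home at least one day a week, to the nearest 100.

41,600

Estimated count per cell = population count × respondent percentage:
  some college: 19,200 × 65.5% = 12,576
  associate degree: 38,400 × 36.4% = 13977.6
  bachelor's degree: 14,400 × 56.1% = 8078.4
  graduate degree: 8,000 × 87.4% = 6992
Estimated total = 41,624 → 41,600.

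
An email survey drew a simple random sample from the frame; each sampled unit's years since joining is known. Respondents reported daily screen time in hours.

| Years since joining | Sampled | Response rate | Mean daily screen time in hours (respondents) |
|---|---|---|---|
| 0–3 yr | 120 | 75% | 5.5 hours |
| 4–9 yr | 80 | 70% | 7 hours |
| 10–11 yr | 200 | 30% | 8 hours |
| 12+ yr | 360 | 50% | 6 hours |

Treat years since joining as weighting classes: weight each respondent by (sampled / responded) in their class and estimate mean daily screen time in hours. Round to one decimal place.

6.6

Weighting each respondent by the inverse class response rate inflates each class back to its sampled size, so the class weight is n_sampled:
  0–3 yr: 120 × 5.5 = 660
  4–9 yr: 80 × 7 = 560
  10–11 yr: 200 × 8 = 1600
  12+ yr: 360 × 6 = 2160
Adjusted estimate = 4980 / 760 = 6.55263 → 6.6.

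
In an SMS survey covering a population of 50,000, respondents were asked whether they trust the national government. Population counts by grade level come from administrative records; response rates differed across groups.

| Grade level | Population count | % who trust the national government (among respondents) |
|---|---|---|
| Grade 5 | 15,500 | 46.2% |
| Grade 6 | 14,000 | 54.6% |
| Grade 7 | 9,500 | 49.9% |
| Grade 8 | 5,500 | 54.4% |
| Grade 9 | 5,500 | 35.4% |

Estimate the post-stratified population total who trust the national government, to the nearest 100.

Apply each group's respondent rate to its population count:
  Grade 5: 15,500 × 46.2% = 7161
  Grade 6: 14,000 × 54.6% = 7644
  Grade 7: 9,500 × 49.9% = 4740.5
  Grade 8: 5,500 × 54.4% = 2992
  Grade 9: 5,500 × 35.4% = 1947
Estimated total = 24484.5 → 24,500.

24,500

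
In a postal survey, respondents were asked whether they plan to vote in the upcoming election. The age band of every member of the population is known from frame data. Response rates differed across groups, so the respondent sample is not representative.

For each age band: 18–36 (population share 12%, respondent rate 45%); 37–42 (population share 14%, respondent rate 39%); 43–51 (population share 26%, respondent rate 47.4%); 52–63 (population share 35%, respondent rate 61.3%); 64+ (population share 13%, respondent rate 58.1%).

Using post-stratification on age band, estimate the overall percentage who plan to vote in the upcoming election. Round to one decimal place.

52.2%

Post-stratification weights by population share, not respondent share:
  18–36: 0.12 × 45 = 5.4
  37–42: 0.14 × 39 = 5.46
  43–51: 0.26 × 47.4 = 12.324
  52–63: 0.35 × 61.3 = 21.455
  64+: 0.13 × 58.1 = 7.553
Post-stratified estimate = 52.192 → 52.2%.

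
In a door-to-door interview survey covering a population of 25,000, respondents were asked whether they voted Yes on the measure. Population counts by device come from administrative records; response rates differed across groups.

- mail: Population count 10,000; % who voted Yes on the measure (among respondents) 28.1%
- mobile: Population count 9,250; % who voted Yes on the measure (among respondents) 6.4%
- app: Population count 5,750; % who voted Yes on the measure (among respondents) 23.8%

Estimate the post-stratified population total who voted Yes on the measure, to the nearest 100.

4,800

Estimated count per cell = population count × respondent percentage:
  mail: 10,000 × 28.1% = 2810
  mobile: 9,250 × 6.4% = 592
  app: 5,750 × 23.8% = 1368.5
Estimated total = 4770.5 → 4,800.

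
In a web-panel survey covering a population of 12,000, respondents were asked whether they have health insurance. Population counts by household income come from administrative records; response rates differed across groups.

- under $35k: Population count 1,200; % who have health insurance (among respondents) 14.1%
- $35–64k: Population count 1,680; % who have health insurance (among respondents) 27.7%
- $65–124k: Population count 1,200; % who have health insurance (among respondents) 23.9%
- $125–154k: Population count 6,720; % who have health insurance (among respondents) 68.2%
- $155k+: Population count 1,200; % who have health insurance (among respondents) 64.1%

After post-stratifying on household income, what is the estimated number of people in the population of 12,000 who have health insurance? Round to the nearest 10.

6,270

Apply each group's respondent rate to its population count:
  under $35k: 1,200 × 14.1% = 169.2
  $35–64k: 1,680 × 27.7% = 465.36
  $65–124k: 1,200 × 23.9% = 286.8
  $125–154k: 6,720 × 68.2% = 4583.04
  $155k+: 1,200 × 64.1% = 769.2
Estimated total = 6273.6 → 6,270.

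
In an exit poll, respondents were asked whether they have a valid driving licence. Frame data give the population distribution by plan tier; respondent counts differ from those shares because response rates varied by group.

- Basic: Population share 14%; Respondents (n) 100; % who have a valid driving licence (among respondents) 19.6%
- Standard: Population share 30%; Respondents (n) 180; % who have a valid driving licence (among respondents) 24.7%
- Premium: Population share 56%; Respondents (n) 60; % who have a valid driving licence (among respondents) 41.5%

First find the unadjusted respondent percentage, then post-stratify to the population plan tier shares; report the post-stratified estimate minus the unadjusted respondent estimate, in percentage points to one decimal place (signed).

+7.2 percentage points

Naive respondent-only estimate (weights = respondent counts):
  (100/340)×19.6 + (180/340)×24.7 + (60/340)×41.5 = 26.1647%
Post-stratifying to population shares instead:
  0.14×19.6 + 0.3×24.7 + 0.56×41.5 = 33.394%
Difference = 33.394 − 26.1647 = 7.2293 pp.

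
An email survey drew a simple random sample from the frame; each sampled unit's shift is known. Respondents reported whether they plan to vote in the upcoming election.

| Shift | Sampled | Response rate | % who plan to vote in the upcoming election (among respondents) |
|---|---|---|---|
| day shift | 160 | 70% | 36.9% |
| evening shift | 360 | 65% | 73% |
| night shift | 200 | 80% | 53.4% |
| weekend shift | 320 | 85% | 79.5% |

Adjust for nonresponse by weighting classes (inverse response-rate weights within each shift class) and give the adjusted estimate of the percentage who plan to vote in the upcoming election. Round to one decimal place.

Weighting each respondent by the inverse class response rate inflates each class back to its sampled size, so the class weight is n_sampled:
  day shift: 160 × 36.9 = 5904
  evening shift: 360 × 73 = 26,280
  night shift: 200 × 53.4 = 10,680
  weekend shift: 320 × 79.5 = 25,440
Adjusted estimate = 68,304 / 1,040 = 65.6769 → 65.7%.

65.7%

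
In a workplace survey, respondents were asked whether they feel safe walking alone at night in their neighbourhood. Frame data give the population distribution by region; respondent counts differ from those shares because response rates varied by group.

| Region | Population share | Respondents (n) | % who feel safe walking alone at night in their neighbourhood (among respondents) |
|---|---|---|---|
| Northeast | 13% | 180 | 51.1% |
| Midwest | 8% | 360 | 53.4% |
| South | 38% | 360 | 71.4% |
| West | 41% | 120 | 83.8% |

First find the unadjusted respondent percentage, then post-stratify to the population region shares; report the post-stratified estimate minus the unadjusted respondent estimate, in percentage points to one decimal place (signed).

Without adjustment, the pooled respondent share is:
  (180/1020)×51.1 + (360/1020)×53.4 + (360/1020)×71.4 + (120/1020)×83.8 = 62.9235%
Post-stratified estimate weights by population shares:
  0.13×51.1 + 0.08×53.4 + 0.38×71.4 + 0.41×83.8 = 72.405%
Difference = 72.405 − 62.9235 = 9.4815 pp.

+9.5 percentage points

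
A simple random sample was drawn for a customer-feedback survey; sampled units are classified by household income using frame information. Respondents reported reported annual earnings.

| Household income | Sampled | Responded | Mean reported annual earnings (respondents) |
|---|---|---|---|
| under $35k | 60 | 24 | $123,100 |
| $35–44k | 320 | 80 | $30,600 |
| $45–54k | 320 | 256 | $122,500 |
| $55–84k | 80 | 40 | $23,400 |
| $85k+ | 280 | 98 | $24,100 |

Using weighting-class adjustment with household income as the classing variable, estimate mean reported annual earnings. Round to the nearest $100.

Class response rates: under $35k 24/60 = 40%, $35–44k 80/320 = 25%, $45–54k 256/320 = 80%, $55–84k 40/80 = 50%, $85k+ 98/280 = 35%.
Weighting each respondent by the inverse class response rate inflates each class back to its sampled size, so the class weight is n_sampled:
  under $35k: 60 × 123,100 = 7,386,000
  $35–44k: 320 × 30,600 = 9,792,000
  $45–54k: 320 × 122,500 = 39,200,000
  $55–84k: 80 × 23,400 = 1,872,000
  $85k+: 280 × 24,100 = 6,748,000
Adjusted estimate = 64,998,000 / 1,060 = 61318.9 → $61,300.

$61,300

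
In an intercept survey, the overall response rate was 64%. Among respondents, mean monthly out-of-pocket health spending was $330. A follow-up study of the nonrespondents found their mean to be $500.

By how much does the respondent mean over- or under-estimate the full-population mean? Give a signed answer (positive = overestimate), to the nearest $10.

-$60

Nonresponse fraction = 1 − 0.64 = 0.36.
Bias = (nonresponse fraction) × (respondent mean − nonrespondent mean)
     = 0.36 × (330 − 500) = 0.36 × -170 = -61.2.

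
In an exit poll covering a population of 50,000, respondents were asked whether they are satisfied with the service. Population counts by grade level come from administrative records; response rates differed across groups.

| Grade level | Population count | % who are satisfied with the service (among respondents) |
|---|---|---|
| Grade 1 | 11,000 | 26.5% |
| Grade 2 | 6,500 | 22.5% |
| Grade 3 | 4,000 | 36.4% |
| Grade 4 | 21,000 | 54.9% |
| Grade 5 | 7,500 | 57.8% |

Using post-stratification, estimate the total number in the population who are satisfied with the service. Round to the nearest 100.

21,700

Each cell contributes its population count × the respondent rate:
  Grade 1: 11,000 × 26.5% = 2915
  Grade 2: 6,500 × 22.5% = 1462.5
  Grade 3: 4,000 × 36.4% = 1456
  Grade 4: 21,000 × 54.9% = 11,529
  Grade 5: 7,500 × 57.8% = 4335
Estimated total = 21697.5 → 21,700.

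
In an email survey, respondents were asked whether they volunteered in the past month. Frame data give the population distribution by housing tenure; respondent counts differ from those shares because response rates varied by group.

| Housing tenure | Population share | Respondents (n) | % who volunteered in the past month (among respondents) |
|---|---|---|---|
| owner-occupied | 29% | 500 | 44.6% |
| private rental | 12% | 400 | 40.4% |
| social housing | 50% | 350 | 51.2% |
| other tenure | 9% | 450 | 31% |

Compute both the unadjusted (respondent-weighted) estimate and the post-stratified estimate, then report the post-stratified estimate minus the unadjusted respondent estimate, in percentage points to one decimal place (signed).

+4.8 percentage points

Naive respondent-only estimate (weights = respondent counts):
  (500/1700)×44.6 + (400/1700)×40.4 + (350/1700)×51.2 + (450/1700)×31 = 41.3706%
Post-stratified estimate weights by population shares:
  0.29×44.6 + 0.12×40.4 + 0.5×51.2 + 0.09×31 = 46.172%
Difference = 46.172 − 41.3706 = 4.8014 pp.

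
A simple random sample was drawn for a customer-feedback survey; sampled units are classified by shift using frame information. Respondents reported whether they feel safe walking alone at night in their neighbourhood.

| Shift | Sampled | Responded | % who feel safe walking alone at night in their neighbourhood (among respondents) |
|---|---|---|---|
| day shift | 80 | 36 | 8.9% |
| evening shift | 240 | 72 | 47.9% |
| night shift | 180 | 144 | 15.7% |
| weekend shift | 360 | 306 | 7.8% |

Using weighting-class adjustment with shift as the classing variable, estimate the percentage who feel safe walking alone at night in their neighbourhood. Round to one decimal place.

Response rates by class: day shift 36/80 = 45%, evening shift 72/240 = 30%, night shift 144/180 = 80%, weekend shift 306/360 = 85%.
With weight = n_sampled/n_responded per class, the weighted class total is n_sampled:
  day shift: 80 × 8.9 = 712
  evening shift: 240 × 47.9 = 11,496
  night shift: 180 × 15.7 = 2826
  weekend shift: 360 × 7.8 = 2808
Adjusted estimate = 17,842 / 860 = 20.7465 → 20.7%.

20.7%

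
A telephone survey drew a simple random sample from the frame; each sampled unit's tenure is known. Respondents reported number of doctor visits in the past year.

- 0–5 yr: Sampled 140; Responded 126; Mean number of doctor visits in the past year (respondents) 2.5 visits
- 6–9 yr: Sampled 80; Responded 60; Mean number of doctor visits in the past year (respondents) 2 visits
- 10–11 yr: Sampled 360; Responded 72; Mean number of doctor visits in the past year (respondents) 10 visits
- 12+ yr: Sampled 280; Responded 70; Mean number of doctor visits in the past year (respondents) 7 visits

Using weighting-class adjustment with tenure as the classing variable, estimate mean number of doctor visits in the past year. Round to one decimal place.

7.1

Response rates by class: 0–5 yr 126/140 = 90%, 6–9 yr 60/80 = 75%, 10–11 yr 72/360 = 20%, 12+ yr 70/280 = 25%.
With weight = n_sampled/n_responded per class, the weighted class total is n_sampled:
  0–5 yr: 140 × 2.5 = 350
  6–9 yr: 80 × 2 = 160
  10–11 yr: 360 × 10 = 3600
  12+ yr: 280 × 7 = 1960
Adjusted estimate = 6070 / 860 = 7.05814 → 7.1.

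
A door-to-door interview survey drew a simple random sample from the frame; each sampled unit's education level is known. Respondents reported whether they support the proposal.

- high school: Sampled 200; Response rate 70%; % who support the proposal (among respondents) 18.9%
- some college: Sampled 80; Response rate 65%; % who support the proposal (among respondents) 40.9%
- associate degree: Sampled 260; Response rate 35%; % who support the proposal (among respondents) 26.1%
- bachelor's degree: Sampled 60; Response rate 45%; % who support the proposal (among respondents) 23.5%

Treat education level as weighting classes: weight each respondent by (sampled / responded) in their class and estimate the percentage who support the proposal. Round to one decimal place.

With weight = n_sampled/n_responded per class, the weighted class total is n_sampled:
  high school: 200 × 18.9 = 3780
  some college: 80 × 40.9 = 3272
  associate degree: 260 × 26.1 = 6786
  bachelor's degree: 60 × 23.5 = 1410
Adjusted estimate = 15,248 / 600 = 25.4133 → 25.4%.

25.4%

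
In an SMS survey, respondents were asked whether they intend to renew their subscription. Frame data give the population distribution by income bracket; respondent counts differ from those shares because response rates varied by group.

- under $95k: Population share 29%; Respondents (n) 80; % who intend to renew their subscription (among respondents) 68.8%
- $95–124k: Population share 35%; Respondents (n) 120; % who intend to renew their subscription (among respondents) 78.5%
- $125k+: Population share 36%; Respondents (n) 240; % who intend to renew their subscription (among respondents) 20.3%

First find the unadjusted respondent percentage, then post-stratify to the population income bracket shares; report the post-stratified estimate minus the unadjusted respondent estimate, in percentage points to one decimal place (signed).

Without adjustment, the pooled respondent share is:
  (80/440)×68.8 + (120/440)×78.5 + (240/440)×20.3 = 44.9909%
Post-stratified estimate weights by population shares:
  0.29×68.8 + 0.35×78.5 + 0.36×20.3 = 54.735%
Difference = 54.735 − 44.9909 = 9.7441 pp.

+9.7 percentage points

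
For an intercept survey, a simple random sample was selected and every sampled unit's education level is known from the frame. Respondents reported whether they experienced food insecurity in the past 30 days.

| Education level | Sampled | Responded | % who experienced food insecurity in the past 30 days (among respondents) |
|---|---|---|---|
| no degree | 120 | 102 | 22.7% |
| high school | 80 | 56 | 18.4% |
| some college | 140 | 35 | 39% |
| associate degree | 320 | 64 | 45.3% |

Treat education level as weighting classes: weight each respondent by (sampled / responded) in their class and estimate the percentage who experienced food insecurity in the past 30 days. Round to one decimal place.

Response rates by class: no degree 102/120 = 85%, high school 56/80 = 70%, some college 35/140 = 25%, associate degree 64/320 = 20%.
With weight = n_sampled/n_responded per class, the weighted class total is n_sampled:
  no degree: 120 × 22.7 = 2724
  high school: 80 × 18.4 = 1472
  some college: 140 × 39 = 5460
  associate degree: 320 × 45.3 = 14,496
Adjusted estimate = 24,152 / 660 = 36.5939 → 36.6%.

36.6%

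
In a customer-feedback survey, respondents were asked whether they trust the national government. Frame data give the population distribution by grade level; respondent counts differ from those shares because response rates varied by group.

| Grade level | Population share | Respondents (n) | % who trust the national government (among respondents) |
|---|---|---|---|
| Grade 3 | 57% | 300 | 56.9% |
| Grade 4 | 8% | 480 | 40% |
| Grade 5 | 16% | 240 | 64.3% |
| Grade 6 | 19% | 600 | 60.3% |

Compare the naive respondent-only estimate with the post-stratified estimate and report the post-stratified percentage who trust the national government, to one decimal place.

Without adjustment, the pooled respondent share is:
  (300/1620)×56.9 + (480/1620)×40 + (240/1620)×64.3 + (600/1620)×60.3 = 54.2481%
Post-stratified estimate weights by population shares:
  0.57×56.9 + 0.08×40 + 0.16×64.3 + 0.19×60.3 = 57.378%

57.4%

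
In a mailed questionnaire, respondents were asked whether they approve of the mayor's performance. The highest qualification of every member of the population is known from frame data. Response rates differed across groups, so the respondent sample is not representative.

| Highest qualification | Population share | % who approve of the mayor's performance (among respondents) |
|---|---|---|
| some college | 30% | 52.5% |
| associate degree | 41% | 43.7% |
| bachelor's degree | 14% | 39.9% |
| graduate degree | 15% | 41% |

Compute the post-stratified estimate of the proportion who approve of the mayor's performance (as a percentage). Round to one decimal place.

Weight each group's respondent value by its population share:
  some college: 0.3 × 52.5 = 15.75
  associate degree: 0.41 × 43.7 = 17.917
  bachelor's degree: 0.14 × 39.9 = 5.586
  graduate degree: 0.15 × 41 = 6.15
Post-stratified estimate = 45.403 → 45.4%.

45.4%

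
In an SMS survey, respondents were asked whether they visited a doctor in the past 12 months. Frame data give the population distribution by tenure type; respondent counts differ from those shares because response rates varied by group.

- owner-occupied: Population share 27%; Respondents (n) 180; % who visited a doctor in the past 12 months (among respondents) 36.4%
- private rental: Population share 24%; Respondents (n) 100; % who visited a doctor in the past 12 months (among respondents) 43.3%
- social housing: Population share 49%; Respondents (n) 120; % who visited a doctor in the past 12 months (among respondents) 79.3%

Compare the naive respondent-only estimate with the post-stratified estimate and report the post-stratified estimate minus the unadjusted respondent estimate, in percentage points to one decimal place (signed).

+8.1 percentage points

Naive respondent-only estimate (weights = respondent counts):
  (180/400)×36.4 + (100/400)×43.3 + (120/400)×79.3 = 50.995%
Post-stratifying to population shares instead:
  0.27×36.4 + 0.24×43.3 + 0.49×79.3 = 59.077%
Difference = 59.077 − 50.995 = 8.082 pp.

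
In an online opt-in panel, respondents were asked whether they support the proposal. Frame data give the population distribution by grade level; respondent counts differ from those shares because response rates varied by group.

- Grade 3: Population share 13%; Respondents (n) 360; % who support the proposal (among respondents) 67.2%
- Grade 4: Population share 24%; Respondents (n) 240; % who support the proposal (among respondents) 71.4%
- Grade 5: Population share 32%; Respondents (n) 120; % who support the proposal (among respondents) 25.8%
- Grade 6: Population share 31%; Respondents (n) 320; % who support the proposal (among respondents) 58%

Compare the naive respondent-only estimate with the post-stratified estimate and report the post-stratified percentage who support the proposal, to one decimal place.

Naive respondent-only estimate (weights = respondent counts):
  (360/1040)×67.2 + (240/1040)×71.4 + (120/1040)×25.8 + (320/1040)×58 = 60.5615%
Post-stratified estimate weights by population shares:
  0.13×67.2 + 0.24×71.4 + 0.32×25.8 + 0.31×58 = 52.108%

52.1%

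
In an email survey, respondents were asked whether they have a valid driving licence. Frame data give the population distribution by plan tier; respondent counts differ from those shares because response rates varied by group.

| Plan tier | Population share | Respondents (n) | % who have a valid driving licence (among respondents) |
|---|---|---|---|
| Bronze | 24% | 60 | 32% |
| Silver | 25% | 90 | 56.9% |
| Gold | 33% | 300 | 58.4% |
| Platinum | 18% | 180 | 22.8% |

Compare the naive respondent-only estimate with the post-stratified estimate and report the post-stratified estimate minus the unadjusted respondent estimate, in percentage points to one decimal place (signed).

Without adjustment, the pooled respondent share is:
  (60/630)×32 + (90/630)×56.9 + (300/630)×58.4 + (180/630)×22.8 = 45.5%
Post-stratified estimate weights by population shares:
  0.24×32 + 0.25×56.9 + 0.33×58.4 + 0.18×22.8 = 45.281%
Difference = 45.281 − 45.5 = -0.219 pp.

-0.2 percentage points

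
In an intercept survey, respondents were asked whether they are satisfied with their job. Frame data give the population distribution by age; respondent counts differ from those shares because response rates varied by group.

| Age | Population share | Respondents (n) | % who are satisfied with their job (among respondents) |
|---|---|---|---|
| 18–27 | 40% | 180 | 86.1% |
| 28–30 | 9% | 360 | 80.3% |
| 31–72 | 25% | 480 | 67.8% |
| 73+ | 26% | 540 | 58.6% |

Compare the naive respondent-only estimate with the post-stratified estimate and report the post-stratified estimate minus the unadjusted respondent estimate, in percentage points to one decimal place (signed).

Unadjusted (pooled respondent) estimate weights by respondent counts:
  (180/1560)×86.1 + (360/1560)×80.3 + (480/1560)×67.8 + (540/1560)×58.6 = 69.6115%
Reweighting by population age shares:
  0.4×86.1 + 0.09×80.3 + 0.25×67.8 + 0.26×58.6 = 73.853%
Difference = 73.853 − 69.6115 = 4.2415 pp.

+4.2 percentage points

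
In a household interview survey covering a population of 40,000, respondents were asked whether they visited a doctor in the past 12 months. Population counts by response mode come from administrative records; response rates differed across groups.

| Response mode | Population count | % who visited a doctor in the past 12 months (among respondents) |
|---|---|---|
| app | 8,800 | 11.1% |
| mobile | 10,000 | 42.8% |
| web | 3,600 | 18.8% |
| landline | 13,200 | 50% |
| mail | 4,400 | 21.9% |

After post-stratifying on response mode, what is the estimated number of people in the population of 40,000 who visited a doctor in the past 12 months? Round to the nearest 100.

Each cell contributes its population count × the respondent rate:
  app: 8,800 × 11.1% = 976.8
  mobile: 10,000 × 42.8% = 4280
  web: 3,600 × 18.8% = 676.8
  landline: 13,200 × 50% = 6600
  mail: 4,400 × 21.9% = 963.6
Estimated total = 13497.2 → 13,500.

13,500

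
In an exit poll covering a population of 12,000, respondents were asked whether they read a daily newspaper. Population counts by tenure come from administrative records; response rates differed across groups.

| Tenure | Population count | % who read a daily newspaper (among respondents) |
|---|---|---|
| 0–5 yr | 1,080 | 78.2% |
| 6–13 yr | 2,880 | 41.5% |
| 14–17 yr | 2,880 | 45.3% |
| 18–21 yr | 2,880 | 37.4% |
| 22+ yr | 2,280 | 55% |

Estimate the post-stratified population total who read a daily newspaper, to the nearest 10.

5,680

Apply each group's respondent rate to its population count:
  0–5 yr: 1,080 × 78.2% = 844.56
  6–13 yr: 2,880 × 41.5% = 1195.2
  14–17 yr: 2,880 × 45.3% = 1304.64
  18–21 yr: 2,880 × 37.4% = 1077.12
  22+ yr: 2,280 × 55% = 1254
Estimated total = 5675.52 → 5,680.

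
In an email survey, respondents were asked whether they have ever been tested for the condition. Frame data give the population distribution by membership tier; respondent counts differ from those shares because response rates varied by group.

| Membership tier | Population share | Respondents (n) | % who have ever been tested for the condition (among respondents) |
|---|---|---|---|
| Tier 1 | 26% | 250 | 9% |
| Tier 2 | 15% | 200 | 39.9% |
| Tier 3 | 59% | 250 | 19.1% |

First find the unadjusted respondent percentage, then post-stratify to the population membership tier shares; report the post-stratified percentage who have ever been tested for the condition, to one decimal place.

19.6%

Unadjusted (pooled respondent) estimate weights by respondent counts:
  (250/700)×9 + (200/700)×39.9 + (250/700)×19.1 = 21.4357%
Post-stratified estimate weights by population shares:
  0.26×9 + 0.15×39.9 + 0.59×19.1 = 19.594%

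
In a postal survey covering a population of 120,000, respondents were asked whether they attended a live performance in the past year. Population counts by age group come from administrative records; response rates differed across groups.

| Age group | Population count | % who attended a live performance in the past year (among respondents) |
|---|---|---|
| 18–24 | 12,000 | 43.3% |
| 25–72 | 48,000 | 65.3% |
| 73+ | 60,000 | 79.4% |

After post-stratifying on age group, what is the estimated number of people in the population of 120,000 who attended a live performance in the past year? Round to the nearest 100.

Estimated count per cell = population count × respondent percentage:
  18–24: 12,000 × 43.3% = 5196
  25–72: 48,000 × 65.3% = 31,344
  73+: 60,000 × 79.4% = 47,640
Estimated total = 84,180 → 84,200.

84,200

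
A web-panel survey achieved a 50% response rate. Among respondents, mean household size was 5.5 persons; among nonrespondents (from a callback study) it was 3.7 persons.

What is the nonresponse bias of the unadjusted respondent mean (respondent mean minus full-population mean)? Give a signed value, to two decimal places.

Nonresponse fraction = 1 − 0.5 = 0.5.
Bias = (nonresponse fraction) × (respondent mean − nonrespondent mean)
     = 0.5 × (5.5 − 3.7) = 0.5 × 1.8 = 0.9.

+0.90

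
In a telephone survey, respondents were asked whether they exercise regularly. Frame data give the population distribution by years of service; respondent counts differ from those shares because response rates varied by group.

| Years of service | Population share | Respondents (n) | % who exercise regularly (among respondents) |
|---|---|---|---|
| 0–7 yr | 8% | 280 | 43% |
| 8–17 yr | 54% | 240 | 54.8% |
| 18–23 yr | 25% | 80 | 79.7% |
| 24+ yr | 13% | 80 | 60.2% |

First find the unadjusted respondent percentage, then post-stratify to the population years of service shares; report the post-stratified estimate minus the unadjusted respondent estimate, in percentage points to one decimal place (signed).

Naive respondent-only estimate (weights = respondent counts):
  (280/680)×43 + (240/680)×54.8 + (80/680)×79.7 + (80/680)×60.2 = 53.5059%
Post-stratified estimate weights by population shares:
  0.08×43 + 0.54×54.8 + 0.25×79.7 + 0.13×60.2 = 60.783%
Difference = 60.783 − 53.5059 = 7.2771 pp.

+7.3 percentage points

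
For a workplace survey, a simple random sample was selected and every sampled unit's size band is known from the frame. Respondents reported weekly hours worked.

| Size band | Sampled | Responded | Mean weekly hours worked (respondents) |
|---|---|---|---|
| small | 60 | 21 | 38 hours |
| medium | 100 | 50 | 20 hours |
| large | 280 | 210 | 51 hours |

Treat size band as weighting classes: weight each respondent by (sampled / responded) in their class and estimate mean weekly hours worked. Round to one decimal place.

Response rates by class: small 21/60 = 35%, medium 50/100 = 50%, large 210/280 = 75%.
With weight = n_sampled/n_responded per class, the weighted class total is n_sampled:
  small: 60 × 38 = 2280
  medium: 100 × 20 = 2000
  large: 280 × 51 = 14,280
Adjusted estimate = 18,560 / 440 = 42.1818 → 42.2.

42.2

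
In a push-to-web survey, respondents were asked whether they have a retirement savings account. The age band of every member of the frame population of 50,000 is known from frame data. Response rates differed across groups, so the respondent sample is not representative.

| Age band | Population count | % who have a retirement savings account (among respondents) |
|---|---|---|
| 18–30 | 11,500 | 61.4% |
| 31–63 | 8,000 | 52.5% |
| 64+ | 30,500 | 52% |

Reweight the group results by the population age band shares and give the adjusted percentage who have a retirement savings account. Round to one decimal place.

54.2%

Weight each group's respondent value by its population share:
  18–30: (11,500/50,000) × 61.4 = 14.122
  31–63: (8,000/50,000) × 52.5 = 8.4
  64+: (30,500/50,000) × 52 = 31.72
Post-stratified estimate = 54.242 → 54.2%.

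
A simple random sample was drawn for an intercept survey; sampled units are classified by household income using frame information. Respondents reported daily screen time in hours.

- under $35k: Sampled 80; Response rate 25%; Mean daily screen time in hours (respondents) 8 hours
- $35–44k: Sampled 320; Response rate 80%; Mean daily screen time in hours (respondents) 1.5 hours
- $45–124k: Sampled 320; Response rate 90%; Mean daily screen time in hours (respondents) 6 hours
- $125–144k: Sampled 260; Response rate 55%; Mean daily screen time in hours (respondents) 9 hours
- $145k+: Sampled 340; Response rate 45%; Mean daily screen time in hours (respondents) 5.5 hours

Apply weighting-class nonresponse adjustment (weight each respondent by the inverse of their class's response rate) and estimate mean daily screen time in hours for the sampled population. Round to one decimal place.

Weighting each respondent by the inverse class response rate inflates each class back to its sampled size, so the class weight is n_sampled:
  under $35k: 80 × 8 = 640
  $35–44k: 320 × 1.5 = 480
  $45–124k: 320 × 6 = 1920
  $125–144k: 260 × 9 = 2340
  $145k+: 340 × 5.5 = 1870
Adjusted estimate = 7250 / 1,320 = 5.49242 → 5.5.

5.5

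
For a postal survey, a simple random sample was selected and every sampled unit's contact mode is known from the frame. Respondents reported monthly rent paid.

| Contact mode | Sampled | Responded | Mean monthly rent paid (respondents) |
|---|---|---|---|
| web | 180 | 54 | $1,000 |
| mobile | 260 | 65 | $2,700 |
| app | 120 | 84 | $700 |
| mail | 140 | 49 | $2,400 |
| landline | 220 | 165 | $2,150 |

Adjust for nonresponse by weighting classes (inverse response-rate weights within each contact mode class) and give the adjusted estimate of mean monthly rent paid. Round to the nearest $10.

Class response rates: web 54/180 = 30%, mobile 65/260 = 25%, app 84/120 = 70%, mail 49/140 = 35%, landline 165/220 = 75%.
Each respondent's weight = sampled/responded in their class; summing within a class gives n_sampled, so:
  web: 180 × 1000 = 180,000
  mobile: 260 × 2700 = 702,000
  app: 120 × 700 = 84,000
  mail: 140 × 2400 = 336,000
  landline: 220 × 2150 = 473,000
Adjusted estimate = 1,775,000 / 920 = 1929.35 → $1,930.

$1,930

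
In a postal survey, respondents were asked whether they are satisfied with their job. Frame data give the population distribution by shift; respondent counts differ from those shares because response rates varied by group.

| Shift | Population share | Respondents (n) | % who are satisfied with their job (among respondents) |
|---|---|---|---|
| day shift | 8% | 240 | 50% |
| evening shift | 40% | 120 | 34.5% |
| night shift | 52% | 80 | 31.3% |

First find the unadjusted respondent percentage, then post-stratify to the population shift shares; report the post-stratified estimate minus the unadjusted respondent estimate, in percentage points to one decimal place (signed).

Without adjustment, the pooled respondent share is:
  (240/440)×50 + (120/440)×34.5 + (80/440)×31.3 = 42.3727%
Reweighting by population shift shares:
  0.08×50 + 0.4×34.5 + 0.52×31.3 = 34.076%
Difference = 34.076 − 42.3727 = -8.2967 pp.

-8.3 percentage points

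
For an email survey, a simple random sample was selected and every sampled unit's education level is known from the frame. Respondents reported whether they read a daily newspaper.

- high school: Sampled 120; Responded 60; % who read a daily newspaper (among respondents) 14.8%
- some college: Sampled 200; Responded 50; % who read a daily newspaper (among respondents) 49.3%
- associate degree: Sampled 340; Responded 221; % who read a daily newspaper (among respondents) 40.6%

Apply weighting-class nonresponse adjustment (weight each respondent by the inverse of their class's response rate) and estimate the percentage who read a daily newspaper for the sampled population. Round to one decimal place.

38.5%

Response rates by class: high school 60/120 = 50%, some college 50/200 = 25%, associate degree 221/340 = 65%.
Each respondent's weight = sampled/responded in their class; summing within a class gives n_sampled, so:
  high school: 120 × 14.8 = 1776
  some college: 200 × 49.3 = 9860
  associate degree: 340 × 40.6 = 13,804
Adjusted estimate = 25,440 / 660 = 38.5455 → 38.5%.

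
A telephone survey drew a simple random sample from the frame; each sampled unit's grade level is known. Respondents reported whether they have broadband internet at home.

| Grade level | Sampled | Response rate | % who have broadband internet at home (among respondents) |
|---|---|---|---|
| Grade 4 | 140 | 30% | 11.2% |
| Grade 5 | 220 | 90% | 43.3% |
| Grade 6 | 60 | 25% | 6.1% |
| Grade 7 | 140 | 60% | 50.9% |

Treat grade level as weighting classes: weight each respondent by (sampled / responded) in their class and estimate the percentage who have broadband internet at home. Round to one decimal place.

Inverse-response-rate weighting restores each class to its sampled count, so class totals weight by n_sampled:
  Grade 4: 140 × 11.2 = 1568
  Grade 5: 220 × 43.3 = 9526
  Grade 6: 60 × 6.1 = 366
  Grade 7: 140 × 50.9 = 7126
Adjusted estimate = 18,586 / 560 = 33.1893 → 33.2%.

33.2%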